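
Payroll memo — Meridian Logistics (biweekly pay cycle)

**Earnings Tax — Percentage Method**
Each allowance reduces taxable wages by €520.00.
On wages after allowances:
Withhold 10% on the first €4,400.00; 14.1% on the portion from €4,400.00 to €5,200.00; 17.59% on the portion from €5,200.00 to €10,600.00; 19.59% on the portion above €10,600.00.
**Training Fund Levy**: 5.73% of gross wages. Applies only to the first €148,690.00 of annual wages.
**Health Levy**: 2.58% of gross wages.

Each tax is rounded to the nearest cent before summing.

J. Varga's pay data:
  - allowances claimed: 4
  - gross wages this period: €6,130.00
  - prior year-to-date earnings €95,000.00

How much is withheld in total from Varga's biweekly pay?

Earnings Tax: taxable = €6,130.00 − 4×€520.00 = €4,050.00
  10% × €4,050.00 = €405.00
Training Fund Levy: 5.73% × €6,130.00 = €351.25
Health Levy: 2.58% × €6,130.00 = €158.15
Total: €405.00 + €351.25 + €158.15 = €914.40

€914.40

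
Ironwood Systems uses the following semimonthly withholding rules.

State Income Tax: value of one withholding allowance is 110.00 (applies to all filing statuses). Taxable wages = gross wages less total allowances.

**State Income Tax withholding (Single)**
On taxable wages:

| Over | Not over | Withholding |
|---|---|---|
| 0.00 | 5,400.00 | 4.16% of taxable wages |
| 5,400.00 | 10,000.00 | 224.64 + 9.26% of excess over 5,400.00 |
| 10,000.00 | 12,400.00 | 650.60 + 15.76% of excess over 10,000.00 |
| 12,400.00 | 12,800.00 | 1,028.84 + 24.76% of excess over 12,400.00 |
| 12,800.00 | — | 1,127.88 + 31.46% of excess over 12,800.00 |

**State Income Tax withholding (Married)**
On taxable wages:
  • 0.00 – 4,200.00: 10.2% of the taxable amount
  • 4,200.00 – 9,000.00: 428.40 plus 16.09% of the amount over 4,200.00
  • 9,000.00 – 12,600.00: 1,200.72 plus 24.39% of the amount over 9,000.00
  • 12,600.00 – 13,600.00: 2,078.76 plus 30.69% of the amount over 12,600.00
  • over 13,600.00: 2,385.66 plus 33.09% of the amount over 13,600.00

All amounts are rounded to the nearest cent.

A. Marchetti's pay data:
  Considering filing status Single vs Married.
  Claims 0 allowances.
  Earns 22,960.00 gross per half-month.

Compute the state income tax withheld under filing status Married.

5,482.88

State Income Tax (Married): taxable = 22,960.00
  2,385.66 + 33.09% × (22,960.00 − 13,600.00) = 2,385.66 + 33.09% × 9,360.00 = 5,482.88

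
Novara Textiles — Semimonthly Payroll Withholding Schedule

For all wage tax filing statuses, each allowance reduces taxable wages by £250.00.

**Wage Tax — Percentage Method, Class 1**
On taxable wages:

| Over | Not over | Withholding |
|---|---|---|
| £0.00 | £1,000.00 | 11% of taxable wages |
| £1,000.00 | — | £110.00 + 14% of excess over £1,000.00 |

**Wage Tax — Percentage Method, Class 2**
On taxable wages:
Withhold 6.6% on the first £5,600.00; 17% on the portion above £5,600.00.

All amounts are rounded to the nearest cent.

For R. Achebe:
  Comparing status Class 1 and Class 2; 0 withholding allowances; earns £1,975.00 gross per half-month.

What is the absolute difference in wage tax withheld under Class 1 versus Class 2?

£116.15

Wage Tax (Class 1): taxable = £1,975.00
  £110.00 + 14% × (£1,975.00 − £1,000.00) = £110.00 + 14% × £975.00 = £246.50
Wage Tax (Class 2): taxable = £1,975.00
  6.6% × £1,975.00 = £130.35
Difference: |£246.50 − £130.35| = £116.15 (higher under Class 1)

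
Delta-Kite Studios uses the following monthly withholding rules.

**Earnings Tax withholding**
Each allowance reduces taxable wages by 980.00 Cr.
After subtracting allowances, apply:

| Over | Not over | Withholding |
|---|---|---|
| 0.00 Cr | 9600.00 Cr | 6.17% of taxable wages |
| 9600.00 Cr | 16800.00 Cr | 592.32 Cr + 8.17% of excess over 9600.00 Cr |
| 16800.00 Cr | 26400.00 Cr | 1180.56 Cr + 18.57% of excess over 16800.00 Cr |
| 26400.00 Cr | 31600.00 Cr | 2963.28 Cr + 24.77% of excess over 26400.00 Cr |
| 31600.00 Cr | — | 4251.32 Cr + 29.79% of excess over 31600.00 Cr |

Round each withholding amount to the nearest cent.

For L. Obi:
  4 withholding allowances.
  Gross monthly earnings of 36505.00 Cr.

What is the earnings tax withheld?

Earnings Tax: taxable = 36505.00 Cr − 4×980.00 Cr = 32585.00 Cr
  4251.32 Cr + 29.79% × (32585.00 Cr − 31600.00 Cr) = 4251.32 Cr + 29.79% × 985.00 Cr = 4544.75 Cr

4544.75 Cr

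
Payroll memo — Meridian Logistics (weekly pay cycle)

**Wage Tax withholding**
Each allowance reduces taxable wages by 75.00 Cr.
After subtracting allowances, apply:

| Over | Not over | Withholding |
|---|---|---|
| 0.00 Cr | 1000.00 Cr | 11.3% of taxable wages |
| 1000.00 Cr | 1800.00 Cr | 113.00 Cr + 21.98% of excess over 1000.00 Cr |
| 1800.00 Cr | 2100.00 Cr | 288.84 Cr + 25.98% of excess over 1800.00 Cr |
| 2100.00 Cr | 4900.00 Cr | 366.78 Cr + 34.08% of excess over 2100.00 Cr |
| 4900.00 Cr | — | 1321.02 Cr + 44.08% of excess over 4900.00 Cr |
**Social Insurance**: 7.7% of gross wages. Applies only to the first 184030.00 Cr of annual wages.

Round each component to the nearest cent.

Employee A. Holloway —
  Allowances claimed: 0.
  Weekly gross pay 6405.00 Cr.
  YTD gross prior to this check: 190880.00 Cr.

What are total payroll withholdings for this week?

Wage Tax: taxable = 6405.00 Cr
  1321.02 Cr + 44.08% × (6405.00 Cr − 4900.00 Cr) = 1321.02 Cr + 44.08% × 1505.00 Cr = 1984.42 Cr
Social Insurance: YTD 190880.00 Cr ≥ cap 184030.00 Cr → 0.00 Cr
Total: 1984.42 Cr + 0.00 Cr = 1984.42 Cr

1984.42 Cr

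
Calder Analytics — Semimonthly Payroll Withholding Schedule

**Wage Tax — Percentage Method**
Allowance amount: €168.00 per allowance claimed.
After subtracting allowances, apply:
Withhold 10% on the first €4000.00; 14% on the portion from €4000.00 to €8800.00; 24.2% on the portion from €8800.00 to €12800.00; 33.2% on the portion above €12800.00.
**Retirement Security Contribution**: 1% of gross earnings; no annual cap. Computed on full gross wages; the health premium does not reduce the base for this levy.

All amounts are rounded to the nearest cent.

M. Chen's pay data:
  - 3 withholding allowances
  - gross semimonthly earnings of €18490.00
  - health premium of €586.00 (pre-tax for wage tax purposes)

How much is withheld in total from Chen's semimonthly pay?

€3752.10

Wage Tax: taxable = €18490.00 − €586.00 − 3×€168.00 = €17400.00
  €2040.00 + 33.2% × (€17400.00 − €12800.00) = €2040.00 + 33.2% × €4600.00 = €3567.20
Retirement Security Contribution: 1% × €18490.00 = €184.90
Total: €3567.20 + €184.90 = €3752.10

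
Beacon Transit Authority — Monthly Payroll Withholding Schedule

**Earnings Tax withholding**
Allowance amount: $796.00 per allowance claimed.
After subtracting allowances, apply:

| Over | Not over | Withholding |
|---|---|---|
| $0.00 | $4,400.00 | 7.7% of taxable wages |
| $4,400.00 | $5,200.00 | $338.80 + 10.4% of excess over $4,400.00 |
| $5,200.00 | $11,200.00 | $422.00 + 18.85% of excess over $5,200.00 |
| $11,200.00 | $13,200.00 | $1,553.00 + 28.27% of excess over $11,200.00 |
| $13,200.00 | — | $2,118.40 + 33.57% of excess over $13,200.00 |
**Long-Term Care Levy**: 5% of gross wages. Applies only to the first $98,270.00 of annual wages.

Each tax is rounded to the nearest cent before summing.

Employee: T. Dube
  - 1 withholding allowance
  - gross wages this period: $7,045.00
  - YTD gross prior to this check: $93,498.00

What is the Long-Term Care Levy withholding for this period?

Long-Term Care Levy: cap $98,270.00 − YTD $93,498.00 = $4,772.00 subject; 5% × $4,772.00 = $238.60

$238.60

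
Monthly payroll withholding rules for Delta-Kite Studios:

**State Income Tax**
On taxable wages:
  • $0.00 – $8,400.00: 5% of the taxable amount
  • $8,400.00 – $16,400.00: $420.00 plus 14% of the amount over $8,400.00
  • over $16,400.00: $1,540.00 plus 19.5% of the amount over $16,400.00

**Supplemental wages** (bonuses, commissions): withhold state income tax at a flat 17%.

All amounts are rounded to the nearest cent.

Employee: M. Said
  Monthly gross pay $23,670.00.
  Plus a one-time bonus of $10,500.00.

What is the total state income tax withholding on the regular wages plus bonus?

$4,742.65

State Income Tax: taxable = $23,670.00
  $1,540.00 + 19.5% × ($23,670.00 − $16,400.00) = $1,540.00 + 19.5% × $7,270.00 = $2,957.65
Supplemental (17% flat on bonus): 17% × $10,500.00 = $1,785.00
Total state income tax: $2,957.65 + $1,785.00 = $4,742.65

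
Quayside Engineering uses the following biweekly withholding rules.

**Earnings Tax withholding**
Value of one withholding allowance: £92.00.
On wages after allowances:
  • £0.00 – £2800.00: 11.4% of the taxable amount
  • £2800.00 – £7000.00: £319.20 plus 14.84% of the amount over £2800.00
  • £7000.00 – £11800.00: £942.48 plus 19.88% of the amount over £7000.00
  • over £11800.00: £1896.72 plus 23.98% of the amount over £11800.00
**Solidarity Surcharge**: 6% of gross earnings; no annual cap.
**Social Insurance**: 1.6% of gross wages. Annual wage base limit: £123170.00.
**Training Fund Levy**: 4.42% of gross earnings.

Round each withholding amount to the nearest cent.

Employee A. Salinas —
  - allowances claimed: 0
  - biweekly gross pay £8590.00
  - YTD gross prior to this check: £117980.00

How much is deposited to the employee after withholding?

Earnings Tax: taxable = £8590.00
  £942.48 + 19.88% × (£8590.00 − £7000.00) = £942.48 + 19.88% × £1590.00 = £1258.57
Solidarity Surcharge: 6% × £8590.00 = £515.40
Social Insurance: cap £123170.00 − YTD £117980.00 = £5190.00 subject; 1.6% × £5190.00 = £83.04
Training Fund Levy: 4.42% × £8590.00 = £379.68
Total withheld: £1258.57 + £515.40 + £83.04 + £379.68 = £2236.69
Net pay: £8590.00 − £2236.69 = £6353.31

£6353.31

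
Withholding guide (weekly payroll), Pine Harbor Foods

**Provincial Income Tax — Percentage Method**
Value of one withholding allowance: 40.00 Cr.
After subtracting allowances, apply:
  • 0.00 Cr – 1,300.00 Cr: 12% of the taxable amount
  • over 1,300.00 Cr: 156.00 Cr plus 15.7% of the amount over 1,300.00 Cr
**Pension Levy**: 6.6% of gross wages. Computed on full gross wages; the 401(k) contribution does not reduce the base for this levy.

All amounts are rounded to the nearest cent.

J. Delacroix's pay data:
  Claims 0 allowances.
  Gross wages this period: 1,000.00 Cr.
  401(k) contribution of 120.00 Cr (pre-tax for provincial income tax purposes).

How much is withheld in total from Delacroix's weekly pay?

171.60 Cr

Provincial Income Tax: taxable = 1,000.00 Cr − 120.00 Cr = 880.00 Cr
  12% × 880.00 Cr = 105.60 Cr
Pension Levy: 6.6% × 1,000.00 Cr = 66.00 Cr
Total: 105.60 Cr + 66.00 Cr = 171.60 Cr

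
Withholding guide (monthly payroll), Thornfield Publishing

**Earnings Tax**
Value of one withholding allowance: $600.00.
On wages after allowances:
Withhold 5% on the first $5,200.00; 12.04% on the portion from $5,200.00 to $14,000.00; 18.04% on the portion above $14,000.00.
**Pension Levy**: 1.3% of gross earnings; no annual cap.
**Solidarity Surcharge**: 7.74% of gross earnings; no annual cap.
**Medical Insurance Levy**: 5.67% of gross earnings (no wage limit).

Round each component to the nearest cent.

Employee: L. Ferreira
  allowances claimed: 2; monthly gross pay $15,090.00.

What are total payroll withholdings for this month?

Earnings Tax: taxable = $15,090.00 − 2×$600.00 = $13,890.00
  $260.00 + 12.04% × ($13,890.00 − $5,200.00) = $260.00 + 12.04% × $8,690.00 = $1,306.28
Pension Levy: 1.3% × $15,090.00 = $196.17
Solidarity Surcharge: 7.74% × $15,090.00 = $1,167.97
Medical Insurance Levy: 5.67% × $15,090.00 = $855.60
Total: $1,306.28 + $196.17 + $1,167.97 + $855.60 = $3,526.02

$3,526.02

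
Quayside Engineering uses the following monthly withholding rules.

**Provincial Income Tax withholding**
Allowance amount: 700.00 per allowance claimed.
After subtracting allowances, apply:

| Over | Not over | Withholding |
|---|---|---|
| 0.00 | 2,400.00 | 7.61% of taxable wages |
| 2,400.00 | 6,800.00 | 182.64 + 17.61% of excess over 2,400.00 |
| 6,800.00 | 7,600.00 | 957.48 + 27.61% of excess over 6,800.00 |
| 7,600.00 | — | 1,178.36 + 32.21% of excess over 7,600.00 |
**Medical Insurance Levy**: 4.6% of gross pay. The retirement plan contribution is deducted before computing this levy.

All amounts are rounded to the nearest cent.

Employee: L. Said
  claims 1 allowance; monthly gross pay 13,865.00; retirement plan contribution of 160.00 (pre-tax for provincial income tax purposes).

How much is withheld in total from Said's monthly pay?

Provincial Income Tax: taxable = 13,865.00 − 160.00 − 1×700.00 = 13,005.00
  1,178.36 + 32.21% × (13,005.00 − 7,600.00) = 1,178.36 + 32.21% × 5,405.00 = 2,919.31
Medical Insurance Levy: 4.6% × 13,705.00 = 630.43
Total: 2,919.31 + 630.43 = 3,549.74

3,549.74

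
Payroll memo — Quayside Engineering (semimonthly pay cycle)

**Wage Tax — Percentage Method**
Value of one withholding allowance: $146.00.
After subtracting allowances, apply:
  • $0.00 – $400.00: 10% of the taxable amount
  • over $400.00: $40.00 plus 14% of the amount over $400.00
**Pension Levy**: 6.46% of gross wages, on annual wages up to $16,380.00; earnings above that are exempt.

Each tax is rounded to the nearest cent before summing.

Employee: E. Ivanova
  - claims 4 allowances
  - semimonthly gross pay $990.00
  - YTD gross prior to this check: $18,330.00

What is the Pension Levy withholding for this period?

$0.00

Pension Levy: YTD $18,330.00 ≥ cap $16,380.00 → $0.00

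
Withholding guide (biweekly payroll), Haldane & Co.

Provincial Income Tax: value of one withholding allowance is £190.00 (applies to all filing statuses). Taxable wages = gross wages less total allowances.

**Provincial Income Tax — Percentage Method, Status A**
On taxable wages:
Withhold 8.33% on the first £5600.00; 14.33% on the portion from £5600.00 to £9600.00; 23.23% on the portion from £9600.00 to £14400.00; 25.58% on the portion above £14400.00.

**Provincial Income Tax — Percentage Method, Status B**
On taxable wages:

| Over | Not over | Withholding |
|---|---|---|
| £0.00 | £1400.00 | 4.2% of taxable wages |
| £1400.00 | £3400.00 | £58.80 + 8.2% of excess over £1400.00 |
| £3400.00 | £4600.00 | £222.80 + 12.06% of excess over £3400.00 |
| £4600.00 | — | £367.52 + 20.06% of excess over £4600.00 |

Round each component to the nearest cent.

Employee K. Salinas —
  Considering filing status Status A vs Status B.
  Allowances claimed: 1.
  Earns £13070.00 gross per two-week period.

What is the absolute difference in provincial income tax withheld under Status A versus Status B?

Provincial Income Tax (Status A): taxable = £13070.00 − 1×£190.00 = £12880.00
  £1039.68 + 23.23% × (£12880.00 − £9600.00) = £1039.68 + 23.23% × £3280.00 = £1801.62
Provincial Income Tax (Status B): taxable = £13070.00 − 1×£190.00 = £12880.00
  £367.52 + 20.06% × (£12880.00 − £4600.00) = £367.52 + 20.06% × £8280.00 = £2028.49
Difference: |£1801.62 − £2028.49| = £226.87 (higher under Status B)

£226.87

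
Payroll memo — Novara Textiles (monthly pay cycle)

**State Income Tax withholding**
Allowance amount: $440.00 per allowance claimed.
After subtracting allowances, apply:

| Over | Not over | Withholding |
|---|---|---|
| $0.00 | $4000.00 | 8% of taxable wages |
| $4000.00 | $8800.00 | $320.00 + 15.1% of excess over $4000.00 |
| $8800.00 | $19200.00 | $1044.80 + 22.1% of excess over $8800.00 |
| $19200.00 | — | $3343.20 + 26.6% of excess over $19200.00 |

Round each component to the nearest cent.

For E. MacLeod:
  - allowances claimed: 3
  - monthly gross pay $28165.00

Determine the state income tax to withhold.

$5376.77

State Income Tax: taxable = $28165.00 − 3×$440.00 = $26845.00
  $3343.20 + 26.6% × ($26845.00 − $19200.00) = $3343.20 + 26.6% × $7645.00 = $5376.77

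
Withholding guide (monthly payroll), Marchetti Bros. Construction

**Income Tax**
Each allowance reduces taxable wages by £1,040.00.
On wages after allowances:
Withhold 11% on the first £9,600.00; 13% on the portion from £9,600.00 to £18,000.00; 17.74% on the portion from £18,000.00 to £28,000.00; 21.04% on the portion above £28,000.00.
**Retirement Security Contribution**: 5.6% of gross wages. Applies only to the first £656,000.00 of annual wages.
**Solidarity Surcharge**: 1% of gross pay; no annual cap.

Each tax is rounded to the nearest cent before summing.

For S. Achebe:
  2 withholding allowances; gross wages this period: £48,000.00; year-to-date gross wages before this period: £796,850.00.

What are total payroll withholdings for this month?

£8,172.37

Income Tax: taxable = £48,000.00 − 2×£1,040.00 = £45,920.00
  £3,922.00 + 21.04% × (£45,920.00 − £28,000.00) = £3,922.00 + 21.04% × £17,920.00 = £7,692.37
Retirement Security Contribution: YTD £796,850.00 ≥ cap £656,000.00 → £0.00
Solidarity Surcharge: 1% × £48,000.00 = £480.00
Total: £7,692.37 + £0.00 + £480.00 = £8,172.37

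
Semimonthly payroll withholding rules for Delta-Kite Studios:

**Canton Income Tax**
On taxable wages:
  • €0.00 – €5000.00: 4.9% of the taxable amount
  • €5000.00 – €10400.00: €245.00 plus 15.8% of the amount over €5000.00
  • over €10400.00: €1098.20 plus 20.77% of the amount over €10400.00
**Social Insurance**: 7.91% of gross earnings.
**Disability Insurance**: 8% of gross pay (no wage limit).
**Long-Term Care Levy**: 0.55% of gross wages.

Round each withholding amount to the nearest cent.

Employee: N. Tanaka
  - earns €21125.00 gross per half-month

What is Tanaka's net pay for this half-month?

Canton Income Tax: taxable = €21125.00
  €1098.20 + 20.77% × (€21125.00 − €10400.00) = €1098.20 + 20.77% × €10725.00 = €3325.78
Social Insurance: 7.91% × €21125.00 = €1670.99
Disability Insurance: 8% × €21125.00 = €1690.00
Long-Term Care Levy: 0.55% × €21125.00 = €116.19
Total withheld: €3325.78 + €1670.99 + €1690.00 + €116.19 = €6802.96
Net pay: €21125.00 − €6802.96 = €14322.04

€14322.04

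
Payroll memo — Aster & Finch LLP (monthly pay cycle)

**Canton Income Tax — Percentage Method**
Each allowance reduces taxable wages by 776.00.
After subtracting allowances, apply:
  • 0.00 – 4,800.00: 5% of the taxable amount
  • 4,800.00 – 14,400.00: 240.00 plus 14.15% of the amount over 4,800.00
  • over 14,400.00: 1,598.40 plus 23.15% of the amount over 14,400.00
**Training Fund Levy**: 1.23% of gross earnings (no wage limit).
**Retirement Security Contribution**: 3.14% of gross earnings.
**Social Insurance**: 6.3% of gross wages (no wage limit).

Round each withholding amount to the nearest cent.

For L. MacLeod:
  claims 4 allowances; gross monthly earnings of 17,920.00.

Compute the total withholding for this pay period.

Canton Income Tax: taxable = 17,920.00 − 4×776.00 = 14,816.00
  1,598.40 + 23.15% × (14,816.00 − 14,400.00) = 1,598.40 + 23.15% × 416.00 = 1,694.70
Training Fund Levy: 1.23% × 17,920.00 = 220.42
Retirement Security Contribution: 3.14% × 17,920.00 = 562.69
Social Insurance: 6.3% × 17,920.00 = 1,128.96
Total: 1,694.70 + 220.42 + 562.69 + 1,128.96 = 3,606.77

3,606.77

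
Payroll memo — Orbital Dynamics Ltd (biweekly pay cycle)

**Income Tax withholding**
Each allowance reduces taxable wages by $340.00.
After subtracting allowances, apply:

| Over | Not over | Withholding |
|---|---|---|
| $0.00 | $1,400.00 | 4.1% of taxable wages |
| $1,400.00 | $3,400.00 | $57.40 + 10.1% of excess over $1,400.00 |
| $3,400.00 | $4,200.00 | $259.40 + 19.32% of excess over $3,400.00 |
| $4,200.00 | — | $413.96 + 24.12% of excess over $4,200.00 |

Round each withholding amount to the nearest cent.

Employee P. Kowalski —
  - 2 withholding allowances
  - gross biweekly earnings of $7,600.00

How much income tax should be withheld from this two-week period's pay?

$1,070.02

Income Tax: taxable = $7,600.00 − 2×$340.00 = $6,920.00
  $413.96 + 24.12% × ($6,920.00 − $4,200.00) = $413.96 + 24.12% × $2,720.00 = $1,070.02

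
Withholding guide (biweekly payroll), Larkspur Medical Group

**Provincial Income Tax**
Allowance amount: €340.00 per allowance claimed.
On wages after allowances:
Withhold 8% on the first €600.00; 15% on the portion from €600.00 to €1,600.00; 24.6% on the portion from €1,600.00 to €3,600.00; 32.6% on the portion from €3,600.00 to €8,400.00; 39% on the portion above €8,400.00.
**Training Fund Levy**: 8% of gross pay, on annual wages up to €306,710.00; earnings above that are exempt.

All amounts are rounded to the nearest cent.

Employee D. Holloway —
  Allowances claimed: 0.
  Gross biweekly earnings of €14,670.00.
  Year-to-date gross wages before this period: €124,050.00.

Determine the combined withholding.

Provincial Income Tax: taxable = €14,670.00
  €2,254.80 + 39% × (€14,670.00 − €8,400.00) = €2,254.80 + 39% × €6,270.00 = €4,700.10
Training Fund Levy: 8% × €14,670.00 = €1,173.60
Total: €4,700.10 + €1,173.60 = €5,873.70

€5,873.70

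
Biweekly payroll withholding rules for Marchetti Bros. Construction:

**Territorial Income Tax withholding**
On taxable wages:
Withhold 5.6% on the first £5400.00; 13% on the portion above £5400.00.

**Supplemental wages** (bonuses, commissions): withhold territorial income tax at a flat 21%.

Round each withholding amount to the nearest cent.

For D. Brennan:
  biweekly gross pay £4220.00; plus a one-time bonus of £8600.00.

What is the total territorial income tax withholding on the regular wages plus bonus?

£2042.32

Territorial Income Tax: taxable = £4220.00
  5.6% × £4220.00 = £236.32
Supplemental (21% flat on bonus): 21% × £8600.00 = £1806.00
Total territorial income tax: £236.32 + £1806.00 = £2042.32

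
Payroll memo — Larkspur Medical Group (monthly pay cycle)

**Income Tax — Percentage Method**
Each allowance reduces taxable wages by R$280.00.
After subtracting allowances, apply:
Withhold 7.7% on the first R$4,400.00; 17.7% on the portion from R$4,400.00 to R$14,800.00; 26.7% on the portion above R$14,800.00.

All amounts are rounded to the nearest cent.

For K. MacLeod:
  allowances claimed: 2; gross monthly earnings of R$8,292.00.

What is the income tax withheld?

R$928.56

Income Tax: taxable = R$8,292.00 − 2×R$280.00 = R$7,732.00
  R$338.80 + 17.7% × (R$7,732.00 − R$4,400.00) = R$338.80 + 17.7% × R$3,332.00 = R$928.56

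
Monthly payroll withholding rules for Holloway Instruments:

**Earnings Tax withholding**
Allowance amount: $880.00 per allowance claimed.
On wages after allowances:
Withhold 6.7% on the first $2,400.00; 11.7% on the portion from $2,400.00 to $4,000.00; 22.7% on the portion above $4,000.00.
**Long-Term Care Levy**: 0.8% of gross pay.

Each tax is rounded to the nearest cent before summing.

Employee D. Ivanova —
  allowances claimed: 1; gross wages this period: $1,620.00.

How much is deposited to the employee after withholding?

Earnings Tax: taxable = $1,620.00 − 1×$880.00 = $740.00
  6.7% × $740.00 = $49.58
Long-Term Care Levy: 0.8% × $1,620.00 = $12.96
Total withheld: $49.58 + $12.96 = $62.54
Net pay: $1,620.00 − $62.54 = $1,557.46

$1,557.46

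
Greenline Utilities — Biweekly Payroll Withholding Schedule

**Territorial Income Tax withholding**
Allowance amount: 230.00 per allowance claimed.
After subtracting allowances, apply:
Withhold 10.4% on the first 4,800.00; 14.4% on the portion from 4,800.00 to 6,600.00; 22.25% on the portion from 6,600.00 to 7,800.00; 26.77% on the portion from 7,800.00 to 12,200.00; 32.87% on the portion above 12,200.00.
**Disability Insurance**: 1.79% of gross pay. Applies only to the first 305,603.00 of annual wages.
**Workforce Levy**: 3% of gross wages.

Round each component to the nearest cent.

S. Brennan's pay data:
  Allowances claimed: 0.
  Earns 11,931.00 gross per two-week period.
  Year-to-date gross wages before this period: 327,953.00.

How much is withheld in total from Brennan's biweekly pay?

2,489.20

Territorial Income Tax: taxable = 11,931.00
  1,025.40 + 26.77% × (11,931.00 − 7,800.00) = 1,025.40 + 26.77% × 4,131.00 = 2,131.27
Disability Insurance: YTD 327,953.00 ≥ cap 305,603.00 → 0.00
Workforce Levy: 3% × 11,931.00 = 357.93
Total: 2,131.27 + 0.00 + 357.93 = 2,489.20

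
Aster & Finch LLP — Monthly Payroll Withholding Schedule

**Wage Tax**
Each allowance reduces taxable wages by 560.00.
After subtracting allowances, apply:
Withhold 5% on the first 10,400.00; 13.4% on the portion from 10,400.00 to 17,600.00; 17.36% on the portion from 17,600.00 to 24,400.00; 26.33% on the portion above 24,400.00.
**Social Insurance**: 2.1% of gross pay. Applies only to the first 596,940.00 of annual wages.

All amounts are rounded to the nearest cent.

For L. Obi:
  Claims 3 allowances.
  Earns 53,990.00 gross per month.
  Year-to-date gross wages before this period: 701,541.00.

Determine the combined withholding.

Wage Tax: taxable = 53,990.00 − 3×560.00 = 52,310.00
  2,665.28 + 26.33% × (52,310.00 − 24,400.00) = 2,665.28 + 26.33% × 27,910.00 = 10,013.98
Social Insurance: YTD 701,541.00 ≥ cap 596,940.00 → 0.00
Total: 10,013.98 + 0.00 = 10,013.98

10,013.98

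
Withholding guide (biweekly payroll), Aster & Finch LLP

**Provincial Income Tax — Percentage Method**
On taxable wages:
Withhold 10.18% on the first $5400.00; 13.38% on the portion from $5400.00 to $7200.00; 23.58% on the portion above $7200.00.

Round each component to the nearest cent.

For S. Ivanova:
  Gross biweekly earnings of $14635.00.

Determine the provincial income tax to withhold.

$2543.73

Provincial Income Tax: taxable = $14635.00
  $790.56 + 23.58% × ($14635.00 − $7200.00) = $790.56 + 23.58% × $7435.00 = $2543.73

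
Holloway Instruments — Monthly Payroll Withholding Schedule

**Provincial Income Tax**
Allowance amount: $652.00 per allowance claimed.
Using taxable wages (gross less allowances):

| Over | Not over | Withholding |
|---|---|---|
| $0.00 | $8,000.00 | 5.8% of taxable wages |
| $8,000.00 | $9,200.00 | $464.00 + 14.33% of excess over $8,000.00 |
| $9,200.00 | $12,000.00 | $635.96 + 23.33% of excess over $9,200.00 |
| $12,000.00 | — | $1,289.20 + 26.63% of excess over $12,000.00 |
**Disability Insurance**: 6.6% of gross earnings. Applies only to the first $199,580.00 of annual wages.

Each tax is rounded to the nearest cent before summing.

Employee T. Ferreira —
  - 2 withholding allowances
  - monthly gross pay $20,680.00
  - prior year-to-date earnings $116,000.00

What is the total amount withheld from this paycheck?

$4,618.31

Provincial Income Tax: taxable = $20,680.00 − 2×$652.00 = $19,376.00
  $1,289.20 + 26.63% × ($19,376.00 − $12,000.00) = $1,289.20 + 26.63% × $7,376.00 = $3,253.43
Disability Insurance: 6.6% × $20,680.00 = $1,364.88
Total: $3,253.43 + $1,364.88 = $4,618.31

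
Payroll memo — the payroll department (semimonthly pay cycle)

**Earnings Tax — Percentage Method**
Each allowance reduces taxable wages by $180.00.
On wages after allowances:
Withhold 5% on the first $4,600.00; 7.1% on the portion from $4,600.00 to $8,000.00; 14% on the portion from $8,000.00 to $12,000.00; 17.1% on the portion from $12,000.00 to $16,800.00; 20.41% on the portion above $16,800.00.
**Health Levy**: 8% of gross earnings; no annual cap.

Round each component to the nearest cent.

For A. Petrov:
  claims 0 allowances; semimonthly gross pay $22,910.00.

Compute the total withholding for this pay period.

Earnings Tax: taxable = $22,910.00
  $1,852.20 + 20.41% × ($22,910.00 − $16,800.00) = $1,852.20 + 20.41% × $6,110.00 = $3,099.25
Health Levy: 8% × $22,910.00 = $1,832.80
Total: $3,099.25 + $1,832.80 = $4,932.05

$4,932.05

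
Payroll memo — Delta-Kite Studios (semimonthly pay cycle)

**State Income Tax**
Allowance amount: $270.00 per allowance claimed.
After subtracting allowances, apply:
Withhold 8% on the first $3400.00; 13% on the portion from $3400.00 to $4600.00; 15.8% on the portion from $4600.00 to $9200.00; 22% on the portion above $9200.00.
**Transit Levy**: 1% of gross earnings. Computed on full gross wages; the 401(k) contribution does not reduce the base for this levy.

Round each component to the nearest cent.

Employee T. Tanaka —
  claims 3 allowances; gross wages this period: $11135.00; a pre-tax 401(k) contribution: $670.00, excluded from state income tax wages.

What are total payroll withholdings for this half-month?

State Income Tax: taxable = $11135.00 − $670.00 − 3×$270.00 = $9655.00
  $1154.80 + 22% × ($9655.00 − $9200.00) = $1154.80 + 22% × $455.00 = $1254.90
Transit Levy: 1% × $11135.00 = $111.35
Total: $1254.90 + $111.35 = $1366.25

$1366.25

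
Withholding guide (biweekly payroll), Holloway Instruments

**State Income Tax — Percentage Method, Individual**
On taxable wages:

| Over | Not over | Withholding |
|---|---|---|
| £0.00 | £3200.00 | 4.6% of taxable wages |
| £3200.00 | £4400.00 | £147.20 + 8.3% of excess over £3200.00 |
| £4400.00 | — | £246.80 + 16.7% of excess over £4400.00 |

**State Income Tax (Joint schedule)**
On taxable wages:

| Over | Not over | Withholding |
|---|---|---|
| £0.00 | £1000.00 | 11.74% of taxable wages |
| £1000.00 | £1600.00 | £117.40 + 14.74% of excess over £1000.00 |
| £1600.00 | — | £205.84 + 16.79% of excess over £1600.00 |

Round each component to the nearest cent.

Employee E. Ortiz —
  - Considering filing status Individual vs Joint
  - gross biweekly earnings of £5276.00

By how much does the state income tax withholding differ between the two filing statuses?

£429.95

State Income Tax (Individual): taxable = £5276.00
  £246.80 + 16.7% × (£5276.00 − £4400.00) = £246.80 + 16.7% × £876.00 = £393.09
State Income Tax (Joint): taxable = £5276.00
  £205.84 + 16.79% × (£5276.00 − £1600.00) = £205.84 + 16.79% × £3676.00 = £823.04
Difference: |£393.09 − £823.04| = £429.95 (higher under Joint)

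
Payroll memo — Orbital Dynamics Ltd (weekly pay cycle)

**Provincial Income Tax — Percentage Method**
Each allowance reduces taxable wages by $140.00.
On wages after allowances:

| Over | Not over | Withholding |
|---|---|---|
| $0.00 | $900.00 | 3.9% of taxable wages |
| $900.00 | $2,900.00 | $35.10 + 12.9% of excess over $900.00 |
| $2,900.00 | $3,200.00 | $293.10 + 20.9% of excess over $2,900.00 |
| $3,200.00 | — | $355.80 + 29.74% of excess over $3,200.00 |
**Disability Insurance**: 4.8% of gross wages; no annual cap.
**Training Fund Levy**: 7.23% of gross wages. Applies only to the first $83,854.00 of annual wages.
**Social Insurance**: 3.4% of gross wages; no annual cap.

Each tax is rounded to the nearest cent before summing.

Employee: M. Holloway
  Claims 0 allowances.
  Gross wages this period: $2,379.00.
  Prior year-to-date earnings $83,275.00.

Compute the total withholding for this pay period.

$462.83

Provincial Income Tax: taxable = $2,379.00
  $35.10 + 12.9% × ($2,379.00 − $900.00) = $35.10 + 12.9% × $1,479.00 = $225.89
Disability Insurance: 4.8% × $2,379.00 = $114.19
Training Fund Levy: cap $83,854.00 − YTD $83,275.00 = $579.00 subject; 7.23% × $579.00 = $41.86
Social Insurance: 3.4% × $2,379.00 = $80.89
Total: $225.89 + $114.19 + $41.86 + $80.89 = $462.83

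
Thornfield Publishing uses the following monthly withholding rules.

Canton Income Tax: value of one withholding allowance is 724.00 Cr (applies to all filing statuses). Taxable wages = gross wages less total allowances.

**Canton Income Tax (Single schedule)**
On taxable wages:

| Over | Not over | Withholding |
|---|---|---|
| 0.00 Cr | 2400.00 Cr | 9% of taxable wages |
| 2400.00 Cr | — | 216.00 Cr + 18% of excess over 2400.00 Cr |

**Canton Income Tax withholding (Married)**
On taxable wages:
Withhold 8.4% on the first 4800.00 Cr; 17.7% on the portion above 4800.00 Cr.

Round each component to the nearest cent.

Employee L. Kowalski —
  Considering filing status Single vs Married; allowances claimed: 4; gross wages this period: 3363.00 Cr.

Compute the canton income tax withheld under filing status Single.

42.03 Cr

Canton Income Tax (Single): taxable = 3363.00 Cr − 4×724.00 Cr = 467.00 Cr
  9% × 467.00 Cr = 42.03 Cr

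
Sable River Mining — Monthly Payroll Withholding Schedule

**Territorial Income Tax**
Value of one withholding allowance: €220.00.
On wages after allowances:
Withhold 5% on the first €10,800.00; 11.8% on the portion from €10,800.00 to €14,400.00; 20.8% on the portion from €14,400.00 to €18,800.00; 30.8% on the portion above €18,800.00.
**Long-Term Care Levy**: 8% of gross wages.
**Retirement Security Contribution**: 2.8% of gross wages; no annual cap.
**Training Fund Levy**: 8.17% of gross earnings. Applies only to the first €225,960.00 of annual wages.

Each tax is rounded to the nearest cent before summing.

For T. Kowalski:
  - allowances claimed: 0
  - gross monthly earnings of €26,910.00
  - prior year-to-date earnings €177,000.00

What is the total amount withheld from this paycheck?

Territorial Income Tax: taxable = €26,910.00
  €1,880.00 + 30.8% × (€26,910.00 − €18,800.00) = €1,880.00 + 30.8% × €8,110.00 = €4,377.88
Long-Term Care Levy: 8% × €26,910.00 = €2,152.80
Retirement Security Contribution: 2.8% × €26,910.00 = €753.48
Training Fund Levy: 8.17% × €26,910.00 = €2,198.55
Total: €4,377.88 + €2,152.80 + €753.48 + €2,198.55 = €9,482.71

€9,482.71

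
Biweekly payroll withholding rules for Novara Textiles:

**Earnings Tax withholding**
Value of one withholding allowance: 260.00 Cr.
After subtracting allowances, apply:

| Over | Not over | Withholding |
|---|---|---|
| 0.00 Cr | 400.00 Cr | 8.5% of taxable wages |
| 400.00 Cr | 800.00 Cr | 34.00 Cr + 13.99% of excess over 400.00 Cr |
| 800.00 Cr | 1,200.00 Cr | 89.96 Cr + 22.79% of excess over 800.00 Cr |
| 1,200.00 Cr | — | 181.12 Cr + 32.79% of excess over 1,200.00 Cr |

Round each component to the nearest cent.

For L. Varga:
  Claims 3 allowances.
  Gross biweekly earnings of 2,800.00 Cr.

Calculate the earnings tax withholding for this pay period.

Earnings Tax: taxable = 2,800.00 Cr − 3×260.00 Cr = 2,020.00 Cr
  181.12 Cr + 32.79% × (2,020.00 Cr − 1,200.00 Cr) = 181.12 Cr + 32.79% × 820.00 Cr = 450.00 Cr

450.00 Cr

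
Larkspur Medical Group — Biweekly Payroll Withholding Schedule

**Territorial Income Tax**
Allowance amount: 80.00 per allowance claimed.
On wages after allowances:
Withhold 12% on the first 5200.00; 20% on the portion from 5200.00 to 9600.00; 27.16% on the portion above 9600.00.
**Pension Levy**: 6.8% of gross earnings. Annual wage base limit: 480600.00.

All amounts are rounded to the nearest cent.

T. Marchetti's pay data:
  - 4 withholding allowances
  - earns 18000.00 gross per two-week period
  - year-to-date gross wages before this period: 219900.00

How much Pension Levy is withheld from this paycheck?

Pension Levy: 6.8% × 18000.00 = 1224.00

1224.00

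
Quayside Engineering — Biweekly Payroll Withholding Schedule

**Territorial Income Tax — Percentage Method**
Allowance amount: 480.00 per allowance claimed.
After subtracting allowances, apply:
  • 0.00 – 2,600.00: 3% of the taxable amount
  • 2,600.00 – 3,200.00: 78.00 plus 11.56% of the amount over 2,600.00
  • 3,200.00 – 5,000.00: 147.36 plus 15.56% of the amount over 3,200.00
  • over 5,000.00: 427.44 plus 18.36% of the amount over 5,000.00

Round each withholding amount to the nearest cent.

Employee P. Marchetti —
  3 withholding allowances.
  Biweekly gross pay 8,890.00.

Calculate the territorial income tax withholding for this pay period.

877.26

Territorial Income Tax: taxable = 8,890.00 − 3×480.00 = 7,450.00
  427.44 + 18.36% × (7,450.00 − 5,000.00) = 427.44 + 18.36% × 2,450.00 = 877.26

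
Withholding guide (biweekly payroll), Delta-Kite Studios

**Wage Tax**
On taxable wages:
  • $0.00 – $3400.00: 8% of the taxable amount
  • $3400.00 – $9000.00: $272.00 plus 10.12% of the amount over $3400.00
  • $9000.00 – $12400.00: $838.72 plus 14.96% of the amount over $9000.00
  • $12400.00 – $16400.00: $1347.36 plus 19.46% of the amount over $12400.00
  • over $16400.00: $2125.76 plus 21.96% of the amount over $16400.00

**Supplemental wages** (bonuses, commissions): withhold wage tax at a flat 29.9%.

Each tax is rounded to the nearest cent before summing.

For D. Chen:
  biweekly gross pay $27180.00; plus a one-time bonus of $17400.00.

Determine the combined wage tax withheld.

Wage Tax: taxable = $27180.00
  $2125.76 + 21.96% × ($27180.00 − $16400.00) = $2125.76 + 21.96% × $10780.00 = $4493.05
Supplemental (29.9% flat on bonus): 29.9% × $17400.00 = $5202.60
Total wage tax: $4493.05 + $5202.60 = $9695.65

$9695.65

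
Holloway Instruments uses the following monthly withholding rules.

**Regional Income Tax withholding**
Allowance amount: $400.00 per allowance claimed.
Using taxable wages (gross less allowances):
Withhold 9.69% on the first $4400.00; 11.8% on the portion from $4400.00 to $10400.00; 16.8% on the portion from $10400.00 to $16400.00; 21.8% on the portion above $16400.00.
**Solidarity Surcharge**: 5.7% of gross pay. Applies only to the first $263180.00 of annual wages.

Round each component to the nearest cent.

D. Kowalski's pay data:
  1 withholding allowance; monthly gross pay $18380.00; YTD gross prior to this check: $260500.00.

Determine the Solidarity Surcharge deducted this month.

$152.76

Solidarity Surcharge: cap $263180.00 − YTD $260500.00 = $2680.00 subject; 5.7% × $2680.00 = $152.76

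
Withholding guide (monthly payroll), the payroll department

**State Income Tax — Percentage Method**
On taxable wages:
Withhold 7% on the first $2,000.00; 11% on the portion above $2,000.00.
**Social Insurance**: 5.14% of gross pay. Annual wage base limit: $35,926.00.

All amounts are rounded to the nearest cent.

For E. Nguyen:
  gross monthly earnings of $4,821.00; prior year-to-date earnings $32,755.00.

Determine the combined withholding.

State Income Tax: taxable = $4,821.00
  $140.00 + 11% × ($4,821.00 − $2,000.00) = $140.00 + 11% × $2,821.00 = $450.31
Social Insurance: cap $35,926.00 − YTD $32,755.00 = $3,171.00 subject; 5.14% × $3,171.00 = $162.99
Total: $450.31 + $162.99 = $613.30

$613.30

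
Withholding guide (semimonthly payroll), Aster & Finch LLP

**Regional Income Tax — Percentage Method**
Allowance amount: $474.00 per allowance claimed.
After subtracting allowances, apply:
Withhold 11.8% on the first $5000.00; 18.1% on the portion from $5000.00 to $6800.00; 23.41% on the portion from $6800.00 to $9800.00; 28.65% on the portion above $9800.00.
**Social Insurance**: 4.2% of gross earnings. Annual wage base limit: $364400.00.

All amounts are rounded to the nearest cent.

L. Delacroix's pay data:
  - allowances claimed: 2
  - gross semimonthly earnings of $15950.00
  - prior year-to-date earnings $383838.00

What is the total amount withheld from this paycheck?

Regional Income Tax: taxable = $15950.00 − 2×$474.00 = $15002.00
  $1618.10 + 28.65% × ($15002.00 − $9800.00) = $1618.10 + 28.65% × $5202.00 = $3108.47
Social Insurance: YTD $383838.00 ≥ cap $364400.00 → $0.00
Total: $3108.47 + $0.00 = $3108.47

$3108.47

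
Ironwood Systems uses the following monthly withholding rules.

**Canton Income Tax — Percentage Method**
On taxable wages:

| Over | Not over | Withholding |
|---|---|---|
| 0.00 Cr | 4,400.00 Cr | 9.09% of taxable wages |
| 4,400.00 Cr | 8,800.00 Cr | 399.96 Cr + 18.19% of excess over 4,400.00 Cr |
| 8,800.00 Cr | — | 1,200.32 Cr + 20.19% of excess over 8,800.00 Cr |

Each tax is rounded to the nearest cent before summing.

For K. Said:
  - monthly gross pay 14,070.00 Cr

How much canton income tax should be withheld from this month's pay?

2,264.33 Cr

Canton Income Tax: taxable = 14,070.00 Cr
  1,200.32 Cr + 20.19% × (14,070.00 Cr − 8,800.00 Cr) = 1,200.32 Cr + 20.19% × 5,270.00 Cr = 2,264.33 Cr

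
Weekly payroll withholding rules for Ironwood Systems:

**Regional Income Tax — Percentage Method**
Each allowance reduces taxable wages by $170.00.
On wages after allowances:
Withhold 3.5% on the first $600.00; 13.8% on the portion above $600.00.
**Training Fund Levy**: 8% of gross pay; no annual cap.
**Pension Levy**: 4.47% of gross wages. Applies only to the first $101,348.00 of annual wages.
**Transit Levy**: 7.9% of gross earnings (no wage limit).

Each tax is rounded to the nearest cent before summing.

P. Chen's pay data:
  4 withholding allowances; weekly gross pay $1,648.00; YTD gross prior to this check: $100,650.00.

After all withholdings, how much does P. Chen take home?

Regional Income Tax: taxable = $1,648.00 − 4×$170.00 = $968.00
  $21.00 + 13.8% × ($968.00 − $600.00) = $21.00 + 13.8% × $368.00 = $71.78
Training Fund Levy: 8% × $1,648.00 = $131.84
Pension Levy: cap $101,348.00 − YTD $100,650.00 = $698.00 subject; 4.47% × $698.00 = $31.20
Transit Levy: 7.9% × $1,648.00 = $130.19
Total withheld: $71.78 + $131.84 + $31.20 + $130.19 = $365.01
Net pay: $1,648.00 − $365.01 = $1,282.99

$1,282.99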